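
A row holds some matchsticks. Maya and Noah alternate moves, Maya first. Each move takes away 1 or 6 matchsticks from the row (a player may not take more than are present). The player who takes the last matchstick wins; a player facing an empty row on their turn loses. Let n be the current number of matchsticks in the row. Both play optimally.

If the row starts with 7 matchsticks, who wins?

Noah wins.

Positions with no move are L. A position that does have a move is losing for the player to move precisely when every available move leads to a winning position for the opponent. Fill in the labels:
n=0: no move → L
n=1: W (go to 0, an L position)
n=2: L (sole option 1(W) is W)
n=3: W (go to 2, an L position)
n=4: L (sole option 3(W) is W)
n=5: W (go to 4, an L position)
n=6: W (go to 0, an L position)
n=7: L (options 6(W), 1(W) are all W)
The starting position 7 is L: whatever Maya does, the opponent receives a W position.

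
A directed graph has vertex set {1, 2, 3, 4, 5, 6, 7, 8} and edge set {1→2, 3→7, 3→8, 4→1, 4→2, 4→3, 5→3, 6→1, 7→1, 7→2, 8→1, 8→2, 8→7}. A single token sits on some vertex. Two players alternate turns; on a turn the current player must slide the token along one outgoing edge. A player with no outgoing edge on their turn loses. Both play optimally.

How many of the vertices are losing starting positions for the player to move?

3

Use the standard recursion: the mover loses at a terminal position; elsewhere, the mover wins exactly when some move hands the opponent an L position.
Every edge goes from a vertex to one that appears earlier in the order 2, 1, 7, 8, 3, 5, 6, 4, so processing vertices in that order labels each vertex after all of its successors.
2: no outgoing edge → L
1: can move to 2, which is L ⇒ W
7: can move to 2, which is L ⇒ W
8: can move to 2, which is L ⇒ W
3: moves to 8(W), 7(W); every one is W ⇒ L
5: can move to 3, which is L ⇒ W
6: the only move is to 1(W), a W ⇒ L
4: can move to 3, which is L ⇒ W
The L vertices are 2, 3, 6; that is 3 in all.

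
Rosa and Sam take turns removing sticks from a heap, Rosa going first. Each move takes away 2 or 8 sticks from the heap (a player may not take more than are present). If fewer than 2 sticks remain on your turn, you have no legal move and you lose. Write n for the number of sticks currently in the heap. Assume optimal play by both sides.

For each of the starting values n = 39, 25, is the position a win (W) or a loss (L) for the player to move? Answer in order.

Work bottom-up. With no move the player to move loses. Otherwise the position is W if at least one move leads to an L position for the opponent, and L if every move leads to a W.
n=0: no move → L
n=1: no move → L
n=2: can move to 0, which is L ⇒ W
n=3: can move to 1, which is L ⇒ W
n=4: the only move is to 2(W), a W ⇒ L
n=5: the only move is to 3(W), a W ⇒ L
n=6: can move to 4, which is L ⇒ W
n=7: can move to 5, which is L ⇒ W
n=8: can move to 0, which is L ⇒ W
n=9: can move to 1, which is L ⇒ W
n=10: moves to 8(W), 2(W); every one is W ⇒ L
n=11: moves to 9(W), 3(W); every one is W ⇒ L
n=12: can move to 10, which is L ⇒ W
n=13: can move to 11, which is L ⇒ W
n=14: moves to 12(W), 6(W); every one is W ⇒ L
n=15: moves to 13(W), 7(W); every one is W ⇒ L
n=16: can move to 14, which is L ⇒ W
n=17: can move to 15, which is L ⇒ W
n=18: can move to 10, which is L ⇒ W
n=19: can move to 11, which is L ⇒ W
n=20: moves to 18(W), 12(W); every one is W ⇒ L
n=21: moves to 19(W), 13(W); every one is W ⇒ L
n=22: can move to 20, which is L ⇒ W
n=23: can move to 21, which is L ⇒ W
n=24: moves to 22(W), 16(W); every one is W ⇒ L
n=25: moves to 23(W), 17(W); every one is W ⇒ L
n=26: can move to 24, which is L ⇒ W
n=27: can move to 25, which is L ⇒ W
n=28: can move to 20, which is L ⇒ W
n=29: can move to 21, which is L ⇒ W
n=30: moves to 28(W), 22(W); every one is W ⇒ L
n=31: moves to 29(W), 23(W); every one is W ⇒ L
n=32: can move to 30, which is L ⇒ W
n=33: can move to 31, which is L ⇒ W
n=34: moves to 32(W), 26(W); every one is W ⇒ L
n=35: moves to 33(W), 27(W); every one is W ⇒ L
n=36: can move to 34, which is L ⇒ W
n=37: can move to 35, which is L ⇒ W
n=38: can move to 30, which is L ⇒ W
n=39: can move to 31, which is L ⇒ W

39: W, 25: L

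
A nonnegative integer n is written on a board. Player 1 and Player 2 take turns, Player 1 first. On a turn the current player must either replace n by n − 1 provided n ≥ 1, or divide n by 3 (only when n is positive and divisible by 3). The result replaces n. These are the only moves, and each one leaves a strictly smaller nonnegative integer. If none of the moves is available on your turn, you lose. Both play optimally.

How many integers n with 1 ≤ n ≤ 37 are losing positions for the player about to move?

17

Use the standard recursion: the mover loses at a terminal position; elsewhere, the mover wins exactly when some move hands the opponent an L position.
n=0: no move → L
n=1: W (go to 0, an L position)
n=2: L (sole option 1(W) is W)
n=3: W (go to 2, an L position)
n=4: L (sole option 3(W) is W)
n=5: W (go to 4, an L position)
n=6: W (go to 2, an L position)
n=7: L (sole option 6(W) is W)
n=8: W (go to 7, an L position)
n=9: L (options 3(W), 8(W) are all W)
n=10: W (go to 9, an L position)
n=11: L (sole option 10(W) is W)
n=12: W (go to 4, an L position)
n=13: L (sole option 12(W) is W)
n=14: W (go to 13, an L position)
n=15: L (options 5(W), 14(W) are all W)
n=16: W (go to 15, an L position)
n=17: L (sole option 16(W) is W)
n=18: W (go to 17, an L position)
n=19: L (sole option 18(W) is W)
n=20: W (go to 19, an L position)
n=21: W (go to 7, an L position)
n=22: L (sole option 21(W) is W)
n=23: W (go to 22, an L position)
n=24: L (options 8(W), 23(W) are all W)
n=25: W (go to 24, an L position)
n=26: L (sole option 25(W) is W)
n=27: W (go to 9, an L position)
n=28: L (sole option 27(W) is W)
n=29: W (go to 28, an L position)
n=30: L (options 10(W), 29(W) are all W)
n=31: W (go to 30, an L position)
n=32: L (sole option 31(W) is W)
n=33: W (go to 11, an L position)
n=34: L (sole option 33(W) is W)
n=35: W (go to 34, an L position)
n=36: L (options 12(W), 35(W) are all W)
n=37: W (go to 36, an L position)
L entries with 1 ≤ n ≤ 37 (n=0 is outside the asked range and is not counted): n = 2, 4, 7, 9, 11, 13, 15, 17, 19, 22, 24, 26, 28, 30, 32, 34, 36; that makes 17.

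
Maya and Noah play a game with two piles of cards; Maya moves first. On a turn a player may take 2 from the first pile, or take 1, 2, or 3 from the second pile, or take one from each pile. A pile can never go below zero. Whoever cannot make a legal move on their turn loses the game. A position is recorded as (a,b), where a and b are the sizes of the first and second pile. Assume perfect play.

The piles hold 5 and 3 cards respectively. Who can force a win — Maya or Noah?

Classify positions by backward induction: terminal positions (no move available) are L. From any other position, the mover wins iff some move reaches an L.
No move ever increases a pile, so every position that can arise here has a ≤ 5 and b ≤ 3; it is enough to label the cells with 0 ≤ a ≤ 5 and 0 ≤ b ≤ 3.
Every move lowers a or b (never raises either), so fill the grid row by row in increasing a, and left to right within a row: each cell's successors are then already labelled.
      b=0  b=1  b=2  b=3
a=0:    L    W    W    W
a=1:    L    W    W    W
a=2:    W    W    L    W
a=3:    W    L    W    W
a=4:    L    W    W    W
a=5:    L    W    W    W
Cells with no legal move (terminal, hence L): (0,0), (1,0).
The remaining L cells, each justified by listing all of its moves:
(2,2): →(0,2)(W), (2,1)(W), (2,0)(W), (1,1)(W) — all W, so L
(3,1): →(1,1)(W), (3,0)(W), (2,0)(W) — all W, so L
(4,0): →(2,0)(W) only, which is W, so L
(5,0): →(3,0)(W) only, which is W, so L
Every other cell has at least one move into one of the L cells above, so it is W.
From (5,3) Maya can move to (5,0), reaching an L position.

Maya wins.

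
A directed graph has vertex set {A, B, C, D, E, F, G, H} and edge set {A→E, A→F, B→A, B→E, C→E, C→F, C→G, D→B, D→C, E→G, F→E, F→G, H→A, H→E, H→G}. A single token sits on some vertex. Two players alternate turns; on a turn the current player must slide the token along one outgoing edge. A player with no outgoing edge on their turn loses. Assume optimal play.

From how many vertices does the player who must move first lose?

3

Use the standard recursion: the mover loses at a terminal position; elsewhere, the mover wins exactly when some move hands the opponent an L position.
Every edge goes from a vertex to one that appears earlier in the order G, E, F, C, A, B, H, D, so processing vertices in that order labels each vertex after all of its successors.
G: no outgoing edge → L
E: reaches L-position G → W
F: reaches L-position G → W
C: reaches L-position G → W
A: only reaches F(W), E(W), all W → L
B: reaches L-position A → W
H: reaches L-position A → W
D: only reaches B(W), C(W), all W → L
The L vertices are A, D, G; that is 3 in all.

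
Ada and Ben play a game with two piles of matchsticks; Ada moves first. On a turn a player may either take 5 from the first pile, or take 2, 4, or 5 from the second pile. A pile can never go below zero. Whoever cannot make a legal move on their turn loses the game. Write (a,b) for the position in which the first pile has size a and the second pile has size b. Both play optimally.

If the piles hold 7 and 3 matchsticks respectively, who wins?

Label each position W (a win for the player to move) or L (a loss). A position with no legal move is L; any other position is W exactly when some move reaches an L, and L when every move reaches a W.
No move ever increases a pile, so every position that can arise here has a ≤ 7 and b ≤ 3; it is enough to label the cells with 0 ≤ a ≤ 7 and 0 ≤ b ≤ 3.
Every move lowers a or b (never raises either), so fill the grid row by row in increasing a, and left to right within a row: each cell's successors are then already labelled.
      b=0  b=1  b=2  b=3
a=0:    L    L    W    W
a=1:    L    L    W    W
a=2:    L    L    W    W
a=3:    L    L    W    W
a=4:    L    L    W    W
a=5:    W    W    L    L
a=6:    W    W    L    L
a=7:    W    W    L    L
Cells with no legal move (terminal, hence L): (0,0), (0,1), (1,0), (1,1), (2,0), (2,1), (3,0), (3,1), (4,0), (4,1).
The remaining L cells, each justified by listing all of its moves:
(5,2): L (options (0,2)(W), (5,0)(W) are all W)
(5,3): L (options (0,3)(W), (5,1)(W) are all W)
(6,2): L (options (1,2)(W), (6,0)(W) are all W)
(6,3): L (options (1,3)(W), (6,1)(W) are all W)
(7,2): L (options (2,2)(W), (7,0)(W) are all W)
(7,3): L (options (2,3)(W), (7,1)(W) are all W)
Every other cell has at least one move into one of the L cells above, so it is W.
The starting position (7,3) is L: whatever Ada does, the opponent receives a W position.

Ben wins.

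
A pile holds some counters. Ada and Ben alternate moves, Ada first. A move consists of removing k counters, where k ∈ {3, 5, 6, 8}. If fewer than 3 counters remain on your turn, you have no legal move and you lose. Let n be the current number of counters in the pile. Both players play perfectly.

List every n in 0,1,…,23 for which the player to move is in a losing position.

0, 1, 2, 11, 12, 13, 22, 23

Compute win/loss labels from the base case upward. A position with no move is L. Any other position is W if it can reach an L in one move, else L.
n=0: no move → L
n=1: no move → L
n=2: no move → L
n=3: reaches L-position 0 → W
n=4: reaches L-position 1 → W
n=5: reaches L-position 2 → W
n=6: reaches L-position 1 → W
n=7: reaches L-position 2 → W
n=8: reaches L-position 2 → W
n=9: reaches L-position 1 → W
n=10: reaches L-position 2 → W
n=11: only reaches 8(W), 6(W), 5(W), 3(W), all W → L
n=12: only reaches 9(W), 7(W), 6(W), 4(W), all W → L
n=13: only reaches 10(W), 8(W), 7(W), 5(W), all W → L
n=14: reaches L-position 11 → W
n=15: reaches L-position 12 → W
n=16: reaches L-position 13 → W
n=17: reaches L-position 12 → W
n=18: reaches L-position 13 → W
n=19: reaches L-position 13 → W
n=20: reaches L-position 12 → W
n=21: reaches L-position 13 → W
n=22: only reaches 19(W), 17(W), 16(W), 14(W), all W → L
n=23: only reaches 20(W), 18(W), 17(W), 15(W), all W → L
The losing starting values of n are exactly the entries labelled L in this table (8 of them).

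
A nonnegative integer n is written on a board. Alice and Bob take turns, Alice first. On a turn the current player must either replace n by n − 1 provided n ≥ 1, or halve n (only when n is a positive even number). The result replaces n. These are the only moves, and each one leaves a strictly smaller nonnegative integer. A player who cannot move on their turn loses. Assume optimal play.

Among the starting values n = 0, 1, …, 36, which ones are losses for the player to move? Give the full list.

0, 2, 5, 7, 9, 11, 13, 15, 17, 19, 21, 23, 25, 27, 29, 31, 33, 35

Positions with no move are L. A position that does have a move is losing for the player to move precisely when every available move leads to a winning position for the opponent. Fill in the labels:
n=0: no move → L
n=1: reaches L-position 0 → W
n=2: only reaches 1(W), which is W → L
n=3: reaches L-position 2 → W
n=4: reaches L-position 2 → W
n=5: only reaches 4(W), which is W → L
n=6: reaches L-position 5 → W
n=7: only reaches 6(W), which is W → L
n=8: reaches L-position 7 → W
n=9: only reaches 8(W), which is W → L
n=10: reaches L-position 5 → W
n=11: only reaches 10(W), which is W → L
n=12: reaches L-position 11 → W
n=13: only reaches 12(W), which is W → L
n=14: reaches L-position 7 → W
n=15: only reaches 14(W), which is W → L
n=16: reaches L-position 15 → W
n=17: only reaches 16(W), which is W → L
n=18: reaches L-position 9 → W
n=19: only reaches 18(W), which is W → L
n=20: reaches L-position 19 → W
n=21: only reaches 20(W), which is W → L
n=22: reaches L-position 11 → W
n=23: only reaches 22(W), which is W → L
n=24: reaches L-position 23 → W
n=25: only reaches 24(W), which is W → L
n=26: reaches L-position 13 → W
n=27: only reaches 26(W), which is W → L
n=28: reaches L-position 27 → W
n=29: only reaches 28(W), which is W → L
n=30: reaches L-position 15 → W
n=31: only reaches 30(W), which is W → L
n=32: reaches L-position 31 → W
n=33: only reaches 32(W), which is W → L
n=34: reaches L-position 17 → W
n=35: only reaches 34(W), which is W → L
n=36: reaches L-position 35 → W
Reading off the rows marked L gives the requested list; there are 18 such values of n.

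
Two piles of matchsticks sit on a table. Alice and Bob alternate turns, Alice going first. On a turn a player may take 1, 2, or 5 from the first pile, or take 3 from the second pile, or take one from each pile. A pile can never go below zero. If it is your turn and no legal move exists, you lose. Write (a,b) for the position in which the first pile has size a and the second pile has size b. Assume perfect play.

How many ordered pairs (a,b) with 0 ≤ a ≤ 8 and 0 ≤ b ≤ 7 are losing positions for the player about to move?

Positions with no move are L. A position that does have a move is losing for the player to move precisely when every available move leads to a winning position for the opponent. Fill in the labels:
Every move lowers a or b (never raises either), so fill the grid row by row in increasing a, and left to right within a row: each cell's successors are then already labelled.
      b=0  b=1  b=2  b=3  b=4  b=5  b=6  b=7
a=0:    L    L    L    W    W    W    L    L
a=1:    W    W    W    W    L    L    W    W
a=2:    W    W    W    L    W    W    W    W
a=3:    L    L    L    W    W    W    L    L
a=4:    W    W    W    W    L    L    W    W
a=5:    W    W    W    L    W    W    W    W
a=6:    L    L    L    W    W    W    L    L
a=7:    W    W    W    W    L    L    W    W
a=8:    W    W    W    L    W    W    W    W
Cells with no legal move (terminal, hence L): (0,0), (0,1), (0,2).
The remaining L cells, each justified by listing all of its moves:
(0,6): L (sole option (0,3)(W) is W)
(0,7): L (sole option (0,4)(W) is W)
(1,4): L (options (0,4)(W), (1,1)(W), (0,3)(W) are all W)
(1,5): L (options (0,5)(W), (1,2)(W), (0,4)(W) are all W)
(2,3): L (options (1,3)(W), (0,3)(W), (2,0)(W), (1,2)(W) are all W)
(3,0): L (options (2,0)(W), (1,0)(W) are all W)
(3,1): L (options (2,1)(W), (1,1)(W), (2,0)(W) are all W)
(3,2): L (options (2,2)(W), (1,2)(W), (2,1)(W) are all W)
(3,6): L (options (2,6)(W), (1,6)(W), (3,3)(W), (2,5)(W) are all W)
(3,7): L (options (2,7)(W), (1,7)(W), (3,4)(W), (2,6)(W) are all W)
(4,4): L (options (3,4)(W), (2,4)(W), (4,1)(W), (3,3)(W) are all W)
(4,5): L (options (3,5)(W), (2,5)(W), (4,2)(W), (3,4)(W) are all W)
(5,3): L (options (4,3)(W), (3,3)(W), (0,3)(W), (5,0)(W), (4,2)(W) are all W)
(6,0): L (options (5,0)(W), (4,0)(W), (1,0)(W) are all W)
(6,1): L (options (5,1)(W), (4,1)(W), (1,1)(W), (5,0)(W) are all W)
(6,2): L (options (5,2)(W), (4,2)(W), (1,2)(W), (5,1)(W) are all W)
(6,6): L (options (5,6)(W), (4,6)(W), (1,6)(W), (6,3)(W), (5,5)(W) are all W)
(6,7): L (options (5,7)(W), (4,7)(W), (1,7)(W), (6,4)(W), (5,6)(W) are all W)
(7,4): L (options (6,4)(W), (5,4)(W), (2,4)(W), (7,1)(W), (6,3)(W) are all W)
(7,5): L (options (6,5)(W), (5,5)(W), (2,5)(W), (7,2)(W), (6,4)(W) are all W)
(8,3): L (options (7,3)(W), (6,3)(W), (3,3)(W), (8,0)(W), (7,2)(W) are all W)
Every other cell has at least one move into one of the L cells above, so it is W.
L cells per row: a=0: 5, a=1: 2, a=2: 1, a=3: 5, a=4: 2, a=5: 1, a=6: 5, a=7: 2, a=8: 1; total 24.

24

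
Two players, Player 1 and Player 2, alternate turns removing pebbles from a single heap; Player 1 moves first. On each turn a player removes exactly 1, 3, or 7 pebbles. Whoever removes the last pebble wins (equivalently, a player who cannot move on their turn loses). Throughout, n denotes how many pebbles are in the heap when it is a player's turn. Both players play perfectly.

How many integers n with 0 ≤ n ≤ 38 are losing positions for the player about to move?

Positions with no move are L. A position that does have a move is losing for the player to move precisely when every available move leads to a winning position for the opponent. Fill in the labels:
n=0: no move → L
n=1: W (go to 0, an L position)
n=2: L (sole option 1(W) is W)
n=3: W (go to 2, an L position)
n=4: L (options 3(W), 1(W) are all W)
n=5: W (go to 4, an L position)
n=6: L (options 5(W), 3(W) are all W)
n=7: W (go to 6, an L position)
n=8: L (options 7(W), 5(W), 1(W) are all W)
n=9: W (go to 8, an L position)
n=10: L (options 9(W), 7(W), 3(W) are all W)
n=11: W (go to 10, an L position)
n=12: L (options 11(W), 9(W), 5(W) are all W)
n=13: W (go to 12, an L position)
n=14: L (options 13(W), 11(W), 7(W) are all W)
n=15: W (go to 14, an L position)
n=16: L (options 15(W), 13(W), 9(W) are all W)
n=17: W (go to 16, an L position)
n=18: L (options 17(W), 15(W), 11(W) are all W)
n=19: W (go to 18, an L position)
n=20: L (options 19(W), 17(W), 13(W) are all W)
n=21: W (go to 20, an L position)
n=22: L (options 21(W), 19(W), 15(W) are all W)
n=23: W (go to 22, an L position)
n=24: L (options 23(W), 21(W), 17(W) are all W)
n=25: W (go to 24, an L position)
n=26: L (options 25(W), 23(W), 19(W) are all W)
n=27: W (go to 26, an L position)
n=28: L (options 27(W), 25(W), 21(W) are all W)
n=29: W (go to 28, an L position)
n=30: L (options 29(W), 27(W), 23(W) are all W)
n=31: W (go to 30, an L position)
n=32: L (options 31(W), 29(W), 25(W) are all W)
n=33: W (go to 32, an L position)
n=34: L (options 33(W), 31(W), 27(W) are all W)
n=35: W (go to 34, an L position)
n=36: L (options 35(W), 33(W), 29(W) are all W)
n=37: W (go to 36, an L position)
n=38: L (options 37(W), 35(W), 31(W) are all W)
L entries with 0 ≤ n ≤ 38: n = 0, 2, 4, 6, 8, 10, 12, 14, 16, 18, 20, 22, 24, 26, 28, 30, 32, 34, 36, 38; that makes 20.

20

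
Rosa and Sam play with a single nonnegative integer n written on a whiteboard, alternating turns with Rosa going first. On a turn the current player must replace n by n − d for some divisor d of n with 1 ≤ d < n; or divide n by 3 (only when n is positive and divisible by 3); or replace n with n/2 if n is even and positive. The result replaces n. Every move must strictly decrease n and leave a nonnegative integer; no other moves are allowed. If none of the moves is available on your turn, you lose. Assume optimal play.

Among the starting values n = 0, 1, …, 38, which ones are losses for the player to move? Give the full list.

Build the W/L table. Terminal = L. A non-terminal position is W if it has a move to some L; otherwise it is L.
n=0: no move → L
n=1: no move → L
n=2: can move to 1, which is L ⇒ W
n=3: can move to 1, which is L ⇒ W
n=4: moves to 2(W), 3(W); every one is W ⇒ L
n=5: can move to 4, which is L ⇒ W
n=6: can move to 4, which is L ⇒ W
n=7: the only move is to 6(W), a W ⇒ L
n=8: can move to 4, which is L ⇒ W
n=9: moves to 3(W), 6(W), 8(W); every one is W ⇒ L
n=10: can move to 9, which is L ⇒ W
n=11: the only move is to 10(W), a W ⇒ L
n=12: can move to 4, which is L ⇒ W
n=13: the only move is to 12(W), a W ⇒ L
n=14: can move to 7, which is L ⇒ W
n=15: moves to 5(W), 10(W), 12(W), 14(W); every one is W ⇒ L
n=16: can move to 15, which is L ⇒ W
n=17: the only move is to 16(W), a W ⇒ L
n=18: can move to 9, which is L ⇒ W
n=19: the only move is to 18(W), a W ⇒ L
n=20: can move to 15, which is L ⇒ W
n=21: can move to 7, which is L ⇒ W
n=22: can move to 11, which is L ⇒ W
n=23: the only move is to 22(W), a W ⇒ L
n=24: can move to 23, which is L ⇒ W
n=25: moves to 20(W), 24(W); every one is W ⇒ L
n=26: can move to 13, which is L ⇒ W
n=27: can move to 9, which is L ⇒ W
n=28: moves to 14(W), 21(W), 24(W), 26(W), 27(W); every one is W ⇒ L
n=29: can move to 28, which is L ⇒ W
n=30: can move to 15, which is L ⇒ W
n=31: the only move is to 30(W), a W ⇒ L
n=32: can move to 28, which is L ⇒ W
n=33: can move to 11, which is L ⇒ W
n=34: can move to 17, which is L ⇒ W
n=35: can move to 28, which is L ⇒ W
n=36: moves to 12(W), 18(W), 24(W), 27(W), 30(W), 32(W), 33(W), 34(W), 35(W); every one is W ⇒ L
n=37: can move to 36, which is L ⇒ W
n=38: can move to 19, which is L ⇒ W
The losing starting values of n are exactly the entries labelled L in this table (15 of them).

0, 1, 4, 7, 9, 11, 13, 15, 17, 19, 23, 25, 28, 31, 36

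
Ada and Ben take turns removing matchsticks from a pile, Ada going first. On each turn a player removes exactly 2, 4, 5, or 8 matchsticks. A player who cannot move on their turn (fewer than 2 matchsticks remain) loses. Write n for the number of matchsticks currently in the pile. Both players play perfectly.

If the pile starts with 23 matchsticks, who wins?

Ada wins.

Positions with no move are L. A position that does have a move is losing for the player to move precisely when every available move leads to a winning position for the opponent. Fill in the labels:
n=0: no move → L
n=1: no move → L
n=2: can move to 0, which is L ⇒ W
n=3: can move to 1, which is L ⇒ W
n=4: can move to 0, which is L ⇒ W
n=5: can move to 1, which is L ⇒ W
n=6: can move to 1, which is L ⇒ W
n=7: moves to 5(W), 3(W), 2(W); every one is W ⇒ L
n=8: can move to 0, which is L ⇒ W
n=9: can move to 7, which is L ⇒ W
n=10: moves to 8(W), 6(W), 5(W), 2(W); every one is W ⇒ L
n=11: can move to 7, which is L ⇒ W
n=12: can move to 10, which is L ⇒ W
n=13: moves to 11(W), 9(W), 8(W), 5(W); every one is W ⇒ L
n=14: can move to 10, which is L ⇒ W
n=15: can move to 13, which is L ⇒ W
n=16: moves to 14(W), 12(W), 11(W), 8(W); every one is W ⇒ L
n=17: can move to 13, which is L ⇒ W
n=18: can move to 16, which is L ⇒ W
n=19: moves to 17(W), 15(W), 14(W), 11(W); every one is W ⇒ L
n=20: can move to 16, which is L ⇒ W
n=21: can move to 19, which is L ⇒ W
n=22: moves to 20(W), 18(W), 17(W), 14(W); every one is W ⇒ L
n=23: can move to 19, which is L ⇒ W
The starting position 23 is W: Ada should remove 4, leaving 19, handing over an L position.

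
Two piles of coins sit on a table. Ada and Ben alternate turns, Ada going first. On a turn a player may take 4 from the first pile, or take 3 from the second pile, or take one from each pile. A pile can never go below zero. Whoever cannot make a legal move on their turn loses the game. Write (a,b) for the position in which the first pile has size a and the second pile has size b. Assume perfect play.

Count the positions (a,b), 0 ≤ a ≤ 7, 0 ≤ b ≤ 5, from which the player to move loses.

21

Classify positions by backward induction: terminal positions (no move available) are L. From any other position, the mover wins iff some move reaches an L.
Every move lowers a or b (never raises either), so fill the grid row by row in increasing a, and left to right within a row: each cell's successors are then already labelled.
      b=0  b=1  b=2  b=3  b=4  b=5
a=0:    L    L    L    W    W    W
a=1:    L    W    W    W    L    L
a=2:    L    W    L    W    L    W
a=3:    L    W    L    W    L    W
a=4:    W    W    W    W    L    W
a=5:    W    L    L    L    W    W
a=6:    W    L    W    W    W    L
a=7:    W    L    W    L    W    L
Cells with no legal move (terminal, hence L): (0,0), (0,1), (0,2), (1,0), (2,0), (3,0).
The remaining L cells, each justified by listing all of its moves:
(1,4): only reaches (1,1)(W), (0,3)(W), all W → L
(1,5): only reaches (1,2)(W), (0,4)(W), all W → L
(2,2): only reaches (1,1)(W), which is W → L
(2,4): only reaches (2,1)(W), (1,3)(W), all W → L
(3,2): only reaches (2,1)(W), which is W → L
(3,4): only reaches (3,1)(W), (2,3)(W), all W → L
(4,4): only reaches (0,4)(W), (4,1)(W), (3,3)(W), all W → L
(5,1): only reaches (1,1)(W), (4,0)(W), all W → L
(5,2): only reaches (1,2)(W), (4,1)(W), all W → L
(5,3): only reaches (1,3)(W), (5,0)(W), (4,2)(W), all W → L
(6,1): only reaches (2,1)(W), (5,0)(W), all W → L
(6,5): only reaches (2,5)(W), (6,2)(W), (5,4)(W), all W → L
(7,1): only reaches (3,1)(W), (6,0)(W), all W → L
(7,3): only reaches (3,3)(W), (7,0)(W), (6,2)(W), all W → L
(7,5): only reaches (3,5)(W), (7,2)(W), (6,4)(W), all W → L
Every other cell has at least one move into one of the L cells above, so it is W.
L cells per row: a=0: 3, a=1: 3, a=2: 3, a=3: 3, a=4: 1, a=5: 3, a=6: 2, a=7: 3; total 21.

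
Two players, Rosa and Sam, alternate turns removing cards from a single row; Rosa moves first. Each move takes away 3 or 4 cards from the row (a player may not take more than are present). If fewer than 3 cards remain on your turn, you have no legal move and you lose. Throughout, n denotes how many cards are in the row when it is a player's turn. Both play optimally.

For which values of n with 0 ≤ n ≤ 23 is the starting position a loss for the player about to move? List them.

0, 1, 2, 7, 8, 9, 14, 15, 16, 21, 22, 23

Build the W/L table. Terminal = L. A non-terminal position is W if it has a move to some L; otherwise it is L.
n=0: no move → L
n=1: no move → L
n=2: no move → L
n=3: →0(L), so W
n=4: →1(L), so W
n=5: →2(L), so W
n=6: →2(L), so W
n=7: →4(W), 3(W) — all W, so L
n=8: →5(W), 4(W) — all W, so L
n=9: →6(W), 5(W) — all W, so L
n=10: →7(L), so W
n=11: →8(L), so W
n=12: →9(L), so W
n=13: →9(L), so W
n=14: →11(W), 10(W) — all W, so L
n=15: →12(W), 11(W) — all W, so L
n=16: →13(W), 12(W) — all W, so L
n=17: →14(L), so W
n=18: →15(L), so W
n=19: →16(L), so W
n=20: →16(L), so W
n=21: →18(W), 17(W) — all W, so L
n=22: →19(W), 18(W) — all W, so L
n=23: →20(W), 19(W) — all W, so L
Reading off the rows marked L gives the requested list; there are 12 such values of n.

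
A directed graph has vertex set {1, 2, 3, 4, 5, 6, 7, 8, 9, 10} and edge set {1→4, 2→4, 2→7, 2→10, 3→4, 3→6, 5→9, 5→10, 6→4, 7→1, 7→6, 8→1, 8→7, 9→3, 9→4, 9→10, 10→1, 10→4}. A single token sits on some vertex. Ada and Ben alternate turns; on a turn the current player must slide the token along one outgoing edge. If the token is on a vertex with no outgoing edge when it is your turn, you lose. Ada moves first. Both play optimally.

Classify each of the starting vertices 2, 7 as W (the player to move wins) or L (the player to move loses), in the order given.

2: W, 7: L

Positions with no move are L. A position that does have a move is losing for the player to move precisely when every available move leads to a winning position for the opponent. Fill in the labels:
Every edge goes from a vertex to one that appears earlier in the order 4, 1, 10, 6, 3, 7, 8, 9, 2, 5, so processing vertices in that order labels each vertex after all of its successors.
4: no outgoing edge → L
1: reaches L-position 4 → W
10: reaches L-position 4 → W
6: reaches L-position 4 → W
3: reaches L-position 4 → W
7: only reaches 6(W), 1(W), all W → L
8: reaches L-position 7 → W
9: reaches L-position 4 → W
2: reaches L-position 7 → W
5: only reaches 9(W), 10(W), all W → L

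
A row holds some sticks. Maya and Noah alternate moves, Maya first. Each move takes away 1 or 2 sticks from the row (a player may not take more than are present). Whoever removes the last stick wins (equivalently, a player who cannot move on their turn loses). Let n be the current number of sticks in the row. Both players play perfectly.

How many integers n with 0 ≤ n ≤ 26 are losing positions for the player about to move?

9

Classify positions by backward induction: terminal positions (no move available) are L. From any other position, the mover wins iff some move reaches an L.
n=0: no move → L
n=1: →0(L), so W
n=2: →0(L), so W
n=3: →2(W), 1(W) — all W, so L
n=4: →3(L), so W
n=5: →3(L), so W
n=6: →5(W), 4(W) — all W, so L
n=7: →6(L), so W
n=8: →6(L), so W
n=9: →8(W), 7(W) — all W, so L
n=10: →9(L), so W
n=11: →9(L), so W
n=12: →11(W), 10(W) — all W, so L
n=13: →12(L), so W
n=14: →12(L), so W
n=15: →14(W), 13(W) — all W, so L
n=16: →15(L), so W
n=17: →15(L), so W
n=18: →17(W), 16(W) — all W, so L
n=19: →18(L), so W
n=20: →18(L), so W
n=21: →20(W), 19(W) — all W, so L
n=22: →21(L), so W
n=23: →21(L), so W
n=24: →23(W), 22(W) — all W, so L
n=25: →24(L), so W
n=26: →24(L), so W
L entries with 0 ≤ n ≤ 26: n = 0, 3, 6, 9, 12, 15, 18, 21, 24; that makes 9.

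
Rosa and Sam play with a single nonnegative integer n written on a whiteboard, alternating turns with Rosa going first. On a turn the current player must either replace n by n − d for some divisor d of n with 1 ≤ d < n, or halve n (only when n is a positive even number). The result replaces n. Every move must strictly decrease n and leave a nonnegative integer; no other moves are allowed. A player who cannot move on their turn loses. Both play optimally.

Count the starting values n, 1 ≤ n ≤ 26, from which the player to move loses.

13

Classify positions by backward induction: terminal positions (no move available) are L. From any other position, the mover wins iff some move reaches an L.
n=0: no move → L
n=1: no move → L
n=2: →1(L), so W
n=3: →2(W) only, which is W, so L
n=4: →3(L), so W
n=5: →4(W) only, which is W, so L
n=6: →3(L), so W
n=7: →6(W) only, which is W, so L
n=8: →7(L), so W
n=9: →6(W), 8(W) — all W, so L
n=10: →5(L), so W
n=11: →10(W) only, which is W, so L
n=12: →9(L), so W
n=13: →12(W) only, which is W, so L
n=14: →7(L), so W
n=15: →10(W), 12(W), 14(W) — all W, so L
n=16: →15(L), so W
n=17: →16(W) only, which is W, so L
n=18: →9(L), so W
n=19: →18(W) only, which is W, so L
n=20: →15(L), so W
n=21: →14(W), 18(W), 20(W) — all W, so L
n=22: →11(L), so W
n=23: →22(W) only, which is W, so L
n=24: →21(L), so W
n=25: →20(W), 24(W) — all W, so L
n=26: →13(L), so W
L entries with 1 ≤ n ≤ 26 (n=0 is outside the asked range and is not counted): n = 1, 3, 5, 7, 9, 11, 13, 15, 17, 19, 21, 23, 25; that makes 13.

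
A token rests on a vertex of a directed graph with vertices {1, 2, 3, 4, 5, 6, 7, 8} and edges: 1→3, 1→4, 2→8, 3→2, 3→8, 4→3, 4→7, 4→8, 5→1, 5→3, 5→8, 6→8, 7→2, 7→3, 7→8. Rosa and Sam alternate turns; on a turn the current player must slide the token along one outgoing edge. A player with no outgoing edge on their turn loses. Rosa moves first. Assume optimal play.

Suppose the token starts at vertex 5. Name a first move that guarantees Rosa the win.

Build the W/L table. Terminal = L. A non-terminal position is W if it has a move to some L; otherwise it is L.
Every edge goes from a vertex to one that appears earlier in the order 8, 2, 3, 7, 4, 1, 5, 6, so processing vertices in that order labels each vertex after all of its successors.
8: no outgoing edge → L
2: reaches L-position 8 → W
3: reaches L-position 8 → W
7: reaches L-position 8 → W
4: reaches L-position 8 → W
1: only reaches 4(W), 3(W), all W → L
5: reaches L-position 1 → W
6: reaches L-position 8 → W
From 5, the L positions reachable in one move are: 1, 8. Any move reaching one of these is winning.

Move to 1.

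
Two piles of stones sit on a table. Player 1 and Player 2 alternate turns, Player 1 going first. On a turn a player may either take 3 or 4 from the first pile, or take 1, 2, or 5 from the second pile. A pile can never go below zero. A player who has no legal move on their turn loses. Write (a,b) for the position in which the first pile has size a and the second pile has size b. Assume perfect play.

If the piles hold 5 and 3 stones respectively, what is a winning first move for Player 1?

Positions with no move are L. A position that does have a move is losing for the player to move precisely when every available move leads to a winning position for the opponent. Fill in the labels:
No move ever increases a pile, so every position that can arise here has a ≤ 5 and b ≤ 3; it is enough to label the cells with 0 ≤ a ≤ 5 and 0 ≤ b ≤ 3.
Every move lowers a or b (never raises either), so fill the grid row by row in increasing a, and left to right within a row: each cell's successors are then already labelled.
      b=0  b=1  b=2  b=3
a=0:    L    W    W    L
a=1:    L    W    W    L
a=2:    L    W    W    L
a=3:    W    L    W    W
a=4:    W    L    W    W
a=5:    W    L    W    W
Cells with no legal move (terminal, hence L): (0,0), (1,0), (2,0).
The remaining L cells, each justified by listing all of its moves:
(0,3): →(0,2)(W), (0,1)(W) — all W, so L
(1,3): →(1,2)(W), (1,1)(W) — all W, so L
(2,3): →(2,2)(W), (2,1)(W) — all W, so L
(3,1): →(0,1)(W), (3,0)(W) — all W, so L
(4,1): →(1,1)(W), (0,1)(W), (4,0)(W) — all W, so L
(5,1): →(2,1)(W), (1,1)(W), (5,0)(W) — all W, so L
Every other cell has at least one move into one of the L cells above, so it is W.
From (5,3), the L positions reachable in one move are: (2,3), (1,3), (5,1). Any move reaching one of these is winning.

Move to (2,3).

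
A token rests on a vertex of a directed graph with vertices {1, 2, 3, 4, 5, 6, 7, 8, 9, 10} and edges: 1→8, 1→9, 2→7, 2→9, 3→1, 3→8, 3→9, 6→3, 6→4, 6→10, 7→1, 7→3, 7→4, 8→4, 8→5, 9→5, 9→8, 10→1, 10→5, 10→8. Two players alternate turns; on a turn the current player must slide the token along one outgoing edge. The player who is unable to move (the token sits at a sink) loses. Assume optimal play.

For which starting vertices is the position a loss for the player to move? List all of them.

Classify positions by backward induction: terminal positions (no move available) are L. From any other position, the mover wins iff some move reaches an L.
Every edge goes from a vertex to one that appears earlier in the order 4, 5, 8, 9, 1, 3, 10, 7, 6, 2, so processing vertices in that order labels each vertex after all of its successors.
4: no outgoing edge → L
5: no outgoing edge → L
8: →5(L), so W
9: →5(L), so W
1: →9(W), 8(W) — all W, so L
3: →1(L), so W
10: →1(L), so W
7: →1(L), so W
6: →4(L), so W
2: →7(W), 9(W) — all W, so L
The losing starting vertices are exactly the entries labelled L in this table (4 of them).

1, 2, 4, 5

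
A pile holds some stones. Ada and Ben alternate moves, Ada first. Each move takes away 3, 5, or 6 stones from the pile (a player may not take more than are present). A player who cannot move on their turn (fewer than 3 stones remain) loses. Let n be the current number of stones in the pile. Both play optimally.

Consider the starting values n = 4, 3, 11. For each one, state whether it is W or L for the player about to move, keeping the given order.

Use the standard recursion: the mover loses at a terminal position; elsewhere, the mover wins exactly when some move hands the opponent an L position.
n=0: no move → L
n=1: no move → L
n=2: no move → L
n=3: W (go to 0, an L position)
n=4: W (go to 1, an L position)
n=5: W (go to 2, an L position)
n=6: W (go to 1, an L position)
n=7: W (go to 2, an L position)
n=8: W (go to 2, an L position)
n=9: L (options 6(W), 4(W), 3(W) are all W)
n=10: L (options 7(W), 5(W), 4(W) are all W)
n=11: L (options 8(W), 6(W), 5(W) are all W)

4: W, 3: W, 11: L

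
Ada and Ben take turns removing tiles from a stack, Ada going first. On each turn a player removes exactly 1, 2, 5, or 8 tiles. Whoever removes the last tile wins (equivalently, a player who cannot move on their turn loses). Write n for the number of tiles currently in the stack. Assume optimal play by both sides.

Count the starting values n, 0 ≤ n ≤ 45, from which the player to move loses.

16

Label each position W (a win for the player to move) or L (a loss). A position with no legal move is L; any other position is W exactly when some move reaches an L, and L when every move reaches a W.
n=0: no move → L
n=1: can move to 0, which is L ⇒ W
n=2: can move to 0, which is L ⇒ W
n=3: moves to 2(W), 1(W); every one is W ⇒ L
n=4: can move to 3, which is L ⇒ W
n=5: can move to 3, which is L ⇒ W
n=6: moves to 5(W), 4(W), 1(W); every one is W ⇒ L
n=7: can move to 6, which is L ⇒ W
n=8: can move to 6, which is L ⇒ W
n=9: moves to 8(W), 7(W), 4(W), 1(W); every one is W ⇒ L
n=10: can move to 9, which is L ⇒ W
n=11: can move to 9, which is L ⇒ W
n=12: moves to 11(W), 10(W), 7(W), 4(W); every one is W ⇒ L
n=13: can move to 12, which is L ⇒ W
n=14: can move to 12, which is L ⇒ W
n=15: moves to 14(W), 13(W), 10(W), 7(W); every one is W ⇒ L
n=16: can move to 15, which is L ⇒ W
n=17: can move to 15, which is L ⇒ W
n=18: moves to 17(W), 16(W), 13(W), 10(W); every one is W ⇒ L
n=19: can move to 18, which is L ⇒ W
n=20: can move to 18, which is L ⇒ W
n=21: moves to 20(W), 19(W), 16(W), 13(W); every one is W ⇒ L
n=22: can move to 21, which is L ⇒ W
n=23: can move to 21, which is L ⇒ W
n=24: moves to 23(W), 22(W), 19(W), 16(W); every one is W ⇒ L
n=25: can move to 24, which is L ⇒ W
n=26: can move to 24, which is L ⇒ W
n=27: moves to 26(W), 25(W), 22(W), 19(W); every one is W ⇒ L
n=28: can move to 27, which is L ⇒ W
n=29: can move to 27, which is L ⇒ W
n=30: moves to 29(W), 28(W), 25(W), 22(W); every one is W ⇒ L
n=31: can move to 30, which is L ⇒ W
n=32: can move to 30, which is L ⇒ W
n=33: moves to 32(W), 31(W), 28(W), 25(W); every one is W ⇒ L
n=34: can move to 33, which is L ⇒ W
n=35: can move to 33, which is L ⇒ W
n=36: moves to 35(W), 34(W), 31(W), 28(W); every one is W ⇒ L
n=37: can move to 36, which is L ⇒ W
n=38: can move to 36, which is L ⇒ W
n=39: moves to 38(W), 37(W), 34(W), 31(W); every one is W ⇒ L
n=40: can move to 39, which is L ⇒ W
n=41: can move to 39, which is L ⇒ W
n=42: moves to 41(W), 40(W), 37(W), 34(W); every one is W ⇒ L
n=43: can move to 42, which is L ⇒ W
n=44: can move to 42, which is L ⇒ W
n=45: moves to 44(W), 43(W), 40(W), 37(W); every one is W ⇒ L
L entries with 0 ≤ n ≤ 45: n = 0, 3, 6, 9, 12, 15, 18, 21, 24, 27, 30, 33, 36, 39, 42, 45; that makes 16.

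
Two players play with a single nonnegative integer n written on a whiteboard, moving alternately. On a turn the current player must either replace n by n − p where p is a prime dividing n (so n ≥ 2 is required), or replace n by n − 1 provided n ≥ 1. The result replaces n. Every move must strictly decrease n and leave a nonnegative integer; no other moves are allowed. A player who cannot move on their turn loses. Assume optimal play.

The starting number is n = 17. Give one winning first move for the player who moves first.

Use the standard recursion: the mover loses at a terminal position; elsewhere, the mover wins exactly when some move hands the opponent an L position.
n=0: no move → L
n=1: reaches L-position 0 → W
n=2: reaches L-position 0 → W
n=3: reaches L-position 0 → W
n=4: only reaches 2(W), 3(W), all W → L
n=5: reaches L-position 0 → W
n=6: reaches L-position 4 → W
n=7: reaches L-position 0 → W
n=8: only reaches 6(W), 7(W), all W → L
n=9: reaches L-position 8 → W
n=10: reaches L-position 8 → W
n=11: reaches L-position 0 → W
n=12: only reaches 9(W), 10(W), 11(W), all W → L
n=13: reaches L-position 0 → W
n=14: reaches L-position 12 → W
n=15: reaches L-position 12 → W
n=16: only reaches 14(W), 15(W), all W → L
n=17: reaches L-position 0 → W
From 17, the L positions reachable in one move are: 0, 16. Any move reaching one of these is winning.

Move to 0.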